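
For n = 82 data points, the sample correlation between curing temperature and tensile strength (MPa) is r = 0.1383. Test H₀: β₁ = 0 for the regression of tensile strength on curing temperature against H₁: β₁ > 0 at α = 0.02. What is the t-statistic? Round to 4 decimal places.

t = 1.2490

t = r·√(n − 2)/√(1 − r²) = 0.1383·√80/√0.980873 = 1.2490.
df = n − 2 = 80.
One-sided p ≈ 0.1077, which is ≥ 0.02, so fail to reject H₀.
The data do not give significant evidence of a linear association between curing temperature and tensile strength.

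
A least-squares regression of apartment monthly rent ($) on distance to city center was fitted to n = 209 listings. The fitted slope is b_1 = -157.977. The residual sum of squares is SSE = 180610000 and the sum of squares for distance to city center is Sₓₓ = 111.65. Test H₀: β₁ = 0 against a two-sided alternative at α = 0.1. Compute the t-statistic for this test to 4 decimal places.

MSE = SSE/(n − 2) = 180610000/207 = 872512.
SE(b_1) = √(MSE/Sₓₓ) = √(872512/111.65) = 88.4008.
t = -157.977 / 88.4008 = -1.7871.
df = n − 2 = 207.
Two-sided p ≈ 0.0754, which is < 0.1, so reject H₀.
There is evidence that distance to city center is associated with apartment monthly rent.

t = -1.7871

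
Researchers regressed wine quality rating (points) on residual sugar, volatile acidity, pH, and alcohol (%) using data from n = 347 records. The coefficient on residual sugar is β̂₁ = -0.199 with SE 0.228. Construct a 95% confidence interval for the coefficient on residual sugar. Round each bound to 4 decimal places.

(-0.6475, 0.2495)

df = n − k − 1 = 347 − 4 − 1 = 342.
t* = t_{0.025, 342} = 1.966925.
Margin = t* × SE = 1.966925 × 0.228 = 0.448459.
CI: -0.199 ± 0.448459 → (-0.6475, 0.2495).
With 95% confidence, each one-unit increase in residual sugar is associated with a change of between -0.6475 and 0.2495 points in wine quality rating, holding the other predictors fixed.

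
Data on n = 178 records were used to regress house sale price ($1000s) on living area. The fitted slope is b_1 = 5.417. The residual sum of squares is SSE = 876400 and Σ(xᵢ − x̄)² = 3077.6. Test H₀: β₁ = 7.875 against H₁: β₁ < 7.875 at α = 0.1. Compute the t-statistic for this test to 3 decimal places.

t = -1.932

MSE = SSE/(n − 2) = 876400/176 = 4979.55.
SE(b_1) = √(MSE/Sₓₓ) = √(4979.55/3077.6) = 1.272.
t = (5.417 − 7.875) / 1.272 = -1.932.
df = n − 2 = 176.
One-sided p ≈ 0.0275, which is < 0.1, so reject H₀.
There is evidence that the true slope on living area is below 7.875 $1000s per unit.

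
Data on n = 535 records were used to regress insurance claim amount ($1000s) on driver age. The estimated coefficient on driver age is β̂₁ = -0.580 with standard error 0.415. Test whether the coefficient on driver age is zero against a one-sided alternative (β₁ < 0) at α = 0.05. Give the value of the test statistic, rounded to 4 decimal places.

H₀: β₁ = 0 vs H₁: β₁ < 0.
t = (β̂₁ − β₁⁰)/SE = -0.580 / 0.415 = -1.3976.
df = n − 2 = 535 − 2 = 533.
One-sided p ≈ 0.0814, which is ≥ 0.05, so fail to reject H₀.
The data do not give significant evidence that the true slope on driver age is negative.

t = -1.3976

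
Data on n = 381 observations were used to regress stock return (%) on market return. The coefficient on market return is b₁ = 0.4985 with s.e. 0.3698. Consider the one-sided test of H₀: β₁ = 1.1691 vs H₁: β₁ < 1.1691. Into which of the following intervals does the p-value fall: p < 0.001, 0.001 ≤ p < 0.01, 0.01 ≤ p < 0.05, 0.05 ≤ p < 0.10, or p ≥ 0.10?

t = (0.4985 − 1.1691) / 0.3698 = -1.813.
df = n − 2 = 381 − 2 = 379.
One-sided p = P(T_{379} < t) ≈ 0.0353.
So 0.01 ≤ p < 0.05.

0.01 ≤ p < 0.05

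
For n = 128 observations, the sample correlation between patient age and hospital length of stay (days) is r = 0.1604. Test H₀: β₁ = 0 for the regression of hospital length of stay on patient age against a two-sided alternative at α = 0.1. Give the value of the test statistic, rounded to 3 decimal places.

t = 1.824

t = r·√(n − 2)/√(1 − r²) = 0.1604·√126/√0.974272 = 1.824.
df = n − 2 = 126.
Two-sided p ≈ 0.0705, which is < 0.1, so reject H₀.
There is evidence of a linear association between patient age and hospital length of stay.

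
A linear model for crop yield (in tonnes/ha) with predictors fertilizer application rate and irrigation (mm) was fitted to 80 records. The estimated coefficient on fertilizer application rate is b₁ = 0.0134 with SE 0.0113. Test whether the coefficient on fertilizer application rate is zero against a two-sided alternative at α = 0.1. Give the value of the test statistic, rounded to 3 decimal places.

t = 1.186

H₀: β₁ = 0 vs H₁: β₁ ≠ 0.
t = (b₁ − β₁⁰)/SE = 0.0134 / 0.0113 = 1.186.
df = n − k − 1 = 80 − 2 − 1 = 77.
Two-sided p ≈ 0.2393, which is ≥ 0.1, so fail to reject H₀.
The data do not give significant evidence of an association between fertilizer application rate and crop yield, after adjusting for the other predictors.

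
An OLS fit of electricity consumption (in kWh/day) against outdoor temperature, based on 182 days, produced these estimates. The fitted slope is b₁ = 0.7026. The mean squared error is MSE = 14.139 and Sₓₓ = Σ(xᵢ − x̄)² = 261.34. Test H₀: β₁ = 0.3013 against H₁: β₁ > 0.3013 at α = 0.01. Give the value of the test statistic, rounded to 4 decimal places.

SE(b₁) = √(MSE/Sₓₓ) = √(14.139/261.34) = 0.232598.
t = (0.7026 − 0.3013) / 0.232598 = 1.7253.
df = n − 2 = 180.
One-sided p ≈ 0.0431, which is ≥ 0.01, so fail to reject H₀.
The data do not give significant evidence that the true slope on outdoor temperature exceeds 0.3013 kWh/day per unit.

t = 1.7253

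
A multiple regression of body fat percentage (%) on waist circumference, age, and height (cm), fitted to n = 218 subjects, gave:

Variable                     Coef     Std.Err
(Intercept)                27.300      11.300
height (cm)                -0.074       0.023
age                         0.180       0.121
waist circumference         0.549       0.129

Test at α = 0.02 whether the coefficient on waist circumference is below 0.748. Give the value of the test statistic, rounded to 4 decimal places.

Read off: b = 0.549, SE = 0.129 for waist circumference.
H₀: β₁ = 0.748 vs H₁: β₁ < 0.748.
t = (0.549 − 0.748) / 0.129 = -1.5426.
df = n − k − 1 = 218 − 3 − 1 = 214.
One-sided p ≈ 0.0622, which is ≥ 0.02, so fail to reject H₀.
The data do not give significant evidence that the true slope on waist circumference is below 0.748 % per unit, holding the other predictors fixed.

t = -1.5426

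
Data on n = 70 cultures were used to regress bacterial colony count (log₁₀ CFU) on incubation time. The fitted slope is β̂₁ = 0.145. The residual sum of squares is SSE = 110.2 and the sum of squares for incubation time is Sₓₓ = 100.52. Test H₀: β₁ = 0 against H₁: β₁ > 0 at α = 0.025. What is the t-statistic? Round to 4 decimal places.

t = 1.1420

MSE = SSE/(n − 2) = 110.2/68 = 1.62059.
SE(β̂₁) = √(MSE/Sₓₓ) = √(1.62059/100.52) = 0.126973.
t = 0.145 / 0.126973 = 1.1420.
df = n − 2 = 68.
One-sided p ≈ 0.1287, which is ≥ 0.025, so fail to reject H₀.
The data do not give significant evidence that the true slope on incubation time is positive.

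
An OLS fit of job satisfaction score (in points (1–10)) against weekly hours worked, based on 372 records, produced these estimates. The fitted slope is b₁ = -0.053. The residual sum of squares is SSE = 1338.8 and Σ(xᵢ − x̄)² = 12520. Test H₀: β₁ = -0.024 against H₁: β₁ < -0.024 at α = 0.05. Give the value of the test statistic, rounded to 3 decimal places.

MSE = SSE/(n − 2) = 1338.8/370 = 3.61838.
SE(b₁) = √(MSE/Sₓₓ) = √(3.61838/12520) = 0.0170002.
t = (-0.053 − (-0.024)) / 0.0170002 = -1.706.
df = n − 2 = 370.
One-sided p ≈ 0.0444, which is < 0.05, so reject H₀.
There is evidence that the true slope on weekly hours worked is below -0.024 points (1–10) per unit.

t = -1.706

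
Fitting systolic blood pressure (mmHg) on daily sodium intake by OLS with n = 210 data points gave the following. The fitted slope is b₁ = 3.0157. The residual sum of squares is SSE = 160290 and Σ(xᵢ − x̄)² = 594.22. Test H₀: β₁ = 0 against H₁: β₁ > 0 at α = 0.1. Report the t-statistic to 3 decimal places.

t = 2.648

MSE = SSE/(n − 2) = 160290/208 = 770.625.
SE(b₁) = √(MSE/Sₓₓ) = √(770.625/594.22) = 1.1388.
t = 3.0157 / 1.1388 = 2.648.
df = n − 2 = 208.
One-sided p ≈ 0.0044, which is < 0.1, so reject H₀.
There is evidence that the true slope on daily sodium intake is positive.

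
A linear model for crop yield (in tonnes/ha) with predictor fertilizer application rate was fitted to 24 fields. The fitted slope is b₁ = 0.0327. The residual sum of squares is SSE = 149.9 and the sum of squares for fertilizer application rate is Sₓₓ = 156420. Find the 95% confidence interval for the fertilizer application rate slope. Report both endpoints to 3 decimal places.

MSE = SSE/(n − 2) = 149.9/22 = 6.81364.
SE(b₁) = √(MSE/Sₓₓ) = √(6.81364/156420) = 0.00659999.
df = n − 2 = 22.
t* = t_{0.025, 22} = 2.073873.
Margin = t* × SE = 2.073873 × 0.00659999 = 0.01369.
CI: 0.0327 ± 0.01369 → (0.019, 0.046).
With 95% confidence, each one-unit increase in fertilizer application rate is associated with a change of between 0.019 and 0.046 tonnes/ha in crop yield.

(0.019, 0.046)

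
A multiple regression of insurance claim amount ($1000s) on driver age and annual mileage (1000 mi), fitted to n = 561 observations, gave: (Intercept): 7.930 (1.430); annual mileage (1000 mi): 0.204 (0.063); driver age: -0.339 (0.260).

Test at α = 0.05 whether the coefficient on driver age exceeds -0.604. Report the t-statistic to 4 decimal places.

t = 1.0192

Read off: b = -0.339, SE = 0.260 for driver age.
H₀: β₁ = -0.604 vs H₁: β₁ > -0.604.
t = (-0.339 − (-0.604)) / 0.260 = 1.0192.
df = n − k − 1 = 561 − 2 − 1 = 558.
One-sided p ≈ 0.1543, which is ≥ 0.05, so fail to reject H₀.
The data do not give significant evidence that the true slope on driver age exceeds -0.604 $1000s per unit, holding the other predictors fixed.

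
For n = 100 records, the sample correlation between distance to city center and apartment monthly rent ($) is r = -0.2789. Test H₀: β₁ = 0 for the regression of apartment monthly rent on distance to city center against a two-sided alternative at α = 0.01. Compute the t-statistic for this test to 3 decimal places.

t = r·√(n − 2)/√(1 − r²) = -0.2789·√98/√0.922215 = -2.875.
df = n − 2 = 98.
Two-sided p ≈ 0.0050, which is < 0.01, so reject H₀.
There is evidence of a linear association between distance to city center and apartment monthly rent.

t = -2.875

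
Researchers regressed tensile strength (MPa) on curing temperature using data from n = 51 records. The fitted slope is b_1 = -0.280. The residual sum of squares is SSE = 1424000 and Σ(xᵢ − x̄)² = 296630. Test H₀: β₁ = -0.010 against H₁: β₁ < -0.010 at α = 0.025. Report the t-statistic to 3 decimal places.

t = -0.863

MSE = SSE/(n − 2) = 1424000/49 = 29061.2.
SE(b_1) = √(MSE/Sₓₓ) = √(29061.2/296630) = 0.313004.
t = (-0.280 − (-0.010)) / 0.313004 = -0.863.
df = n − 2 = 49.
One-sided p ≈ 0.1963, which is ≥ 0.025, so fail to reject H₀.
The data do not give significant evidence that the true slope on curing temperature is below -0.010 MPa per unit.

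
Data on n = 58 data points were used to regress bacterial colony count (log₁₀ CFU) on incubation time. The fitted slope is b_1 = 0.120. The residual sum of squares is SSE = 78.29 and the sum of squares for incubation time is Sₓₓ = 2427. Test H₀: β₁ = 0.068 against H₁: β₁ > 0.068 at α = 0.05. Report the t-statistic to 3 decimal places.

MSE = SSE/(n − 2) = 78.29/56 = 1.39804.
SE(b_1) = √(MSE/Sₓₓ) = √(1.39804/2427) = 0.0240007.
t = (0.120 − 0.068) / 0.0240007 = 2.167.
df = n − 2 = 56.
One-sided p ≈ 0.0173, which is < 0.05, so reject H₀.
There is evidence that the true slope on incubation time exceeds 0.068 log₁₀ CFU per unit.

t = 2.167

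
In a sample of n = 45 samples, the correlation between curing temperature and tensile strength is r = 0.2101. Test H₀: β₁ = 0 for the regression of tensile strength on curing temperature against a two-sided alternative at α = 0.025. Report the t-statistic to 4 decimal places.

t = r·√(n − 2)/√(1 − r²) = 0.2101·√43/√0.955858 = 1.4092.
df = n − 2 = 43.
Two-sided p ≈ 0.1660, which is ≥ 0.025, so fail to reject H₀.
The data do not give significant evidence of a linear association between curing temperature and tensile strength.

t = 1.4092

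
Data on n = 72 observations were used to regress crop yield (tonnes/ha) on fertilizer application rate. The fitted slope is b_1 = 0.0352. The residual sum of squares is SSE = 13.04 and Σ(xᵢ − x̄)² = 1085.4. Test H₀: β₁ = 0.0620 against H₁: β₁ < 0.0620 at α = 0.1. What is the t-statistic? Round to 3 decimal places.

t = -2.046

MSE = SSE/(n − 2) = 13.04/70 = 0.186286.
SE(b_1) = √(MSE/Sₓₓ) = √(0.186286/1085.4) = 0.0131007.
t = (0.0352 − 0.0620) / 0.0131007 = -2.046.
df = n − 2 = 70.
One-sided p ≈ 0.0223, which is < 0.1, so reject H₀.
There is evidence that the true slope on fertilizer application rate is below 0.0620 tonnes/ha per unit.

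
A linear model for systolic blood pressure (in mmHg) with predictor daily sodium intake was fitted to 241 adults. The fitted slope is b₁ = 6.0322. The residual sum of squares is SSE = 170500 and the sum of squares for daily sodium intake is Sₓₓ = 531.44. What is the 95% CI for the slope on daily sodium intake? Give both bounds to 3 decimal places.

(3.750, 8.315)

MSE = SSE/(n − 2) = 170500/239 = 713.389.
SE(b₁) = √(MSE/Sₓₓ) = √(713.389/531.44) = 1.15861.
df = n − 2 = 239.
t* = t_{0.025, 239} = 1.969939.
Margin = t* × SE = 1.969939 × 1.15861 = 2.28239.
CI: 6.0322 ± 2.28239 → (3.750, 8.315).
With 95% confidence, each one-unit increase in daily sodium intake is associated with a change of between 3.750 and 8.315 mmHg in systolic blood pressure.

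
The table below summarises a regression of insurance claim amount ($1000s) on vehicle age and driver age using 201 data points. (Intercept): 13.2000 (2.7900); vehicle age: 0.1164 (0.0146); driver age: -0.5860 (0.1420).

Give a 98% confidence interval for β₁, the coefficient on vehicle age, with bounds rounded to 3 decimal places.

(0.082, 0.151)

Read off: b = 0.1164, SE = 0.0146 for vehicle age.
df = n − k − 1 = 201 − 2 − 1 = 198.
t* = t_{0.01, 198} = 2.345328.
Margin = t* × SE = 2.345328 × 0.0146 = 0.03424.
CI: 0.1164 ± 0.03424 → (0.082, 0.151).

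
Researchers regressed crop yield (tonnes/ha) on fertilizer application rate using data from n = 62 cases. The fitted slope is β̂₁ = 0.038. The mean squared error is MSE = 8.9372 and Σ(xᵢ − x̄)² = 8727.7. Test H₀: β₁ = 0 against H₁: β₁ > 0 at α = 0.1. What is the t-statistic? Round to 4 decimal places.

t = 1.1875

SE(β̂₁) = √(MSE/Sₓₓ) = √(8.9372/8727.7) = 0.0320001.
t = 0.038 / 0.0320001 = 1.1875.
df = n − 2 = 60.
One-sided p ≈ 0.1199, which is ≥ 0.1, so fail to reject H₀.
The data do not give significant evidence that the true slope on fertilizer application rate is positive.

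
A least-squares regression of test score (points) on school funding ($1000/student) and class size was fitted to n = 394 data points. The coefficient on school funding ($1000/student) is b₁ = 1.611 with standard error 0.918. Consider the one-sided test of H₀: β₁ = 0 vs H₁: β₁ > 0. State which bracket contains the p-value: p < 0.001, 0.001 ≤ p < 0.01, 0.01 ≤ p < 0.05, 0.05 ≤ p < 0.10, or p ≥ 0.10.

0.01 ≤ p < 0.05

t = 1.611 / 0.918 = 1.755.
df = n − k − 1 = 394 − 2 − 1 = 391.
One-sided p = P(T_{391} > t) ≈ 0.0400.
So 0.01 ≤ p < 0.05.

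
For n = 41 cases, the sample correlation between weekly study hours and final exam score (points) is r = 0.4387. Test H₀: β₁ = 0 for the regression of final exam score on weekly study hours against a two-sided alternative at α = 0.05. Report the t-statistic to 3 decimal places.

t = 3.049

t = r·√(n − 2)/√(1 − r²) = 0.4387·√39/√0.807542 = 3.049.
df = n − 2 = 39.
Two-sided p ≈ 0.0041, which is < 0.05, so reject H₀.
There is evidence of a linear association between weekly study hours and final exam score.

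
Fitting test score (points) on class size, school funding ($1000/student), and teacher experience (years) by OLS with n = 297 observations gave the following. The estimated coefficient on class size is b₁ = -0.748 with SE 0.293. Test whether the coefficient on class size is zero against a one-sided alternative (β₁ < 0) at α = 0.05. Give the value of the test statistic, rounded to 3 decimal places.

H₀: β₁ = 0 vs H₁: β₁ < 0.
t = (b₁ − β₁⁰)/SE = -0.748 / 0.293 = -2.553.
df = n − k − 1 = 297 − 3 − 1 = 293.
One-sided p ≈ 0.0056, which is < 0.05, so reject H₀.
There is evidence that the true slope on class size is negative, holding the other predictors fixed.

t = -2.553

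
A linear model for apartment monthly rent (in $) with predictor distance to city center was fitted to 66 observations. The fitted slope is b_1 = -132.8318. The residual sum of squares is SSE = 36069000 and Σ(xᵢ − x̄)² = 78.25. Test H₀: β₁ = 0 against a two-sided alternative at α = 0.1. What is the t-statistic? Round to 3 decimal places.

t = -1.565

MSE = SSE/(n − 2) = 36069000/64 = 563578.
SE(b_1) = √(MSE/Sₓₓ) = √(563578/78.25) = 84.8662.
t = -132.8318 / 84.8662 = -1.565.
df = n − 2 = 64.
Two-sided p ≈ 0.1225, which is ≥ 0.1, so fail to reject H₀.
The data do not give significant evidence of an association between distance to city center and apartment monthly rent.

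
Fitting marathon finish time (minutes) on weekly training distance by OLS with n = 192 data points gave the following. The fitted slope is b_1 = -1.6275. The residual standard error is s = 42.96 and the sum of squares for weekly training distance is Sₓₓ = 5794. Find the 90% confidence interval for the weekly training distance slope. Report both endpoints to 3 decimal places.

SE(b_1) = s/√Sₓₓ = 42.96/√5794 = 0.564384.
df = n − 2 = 190.
t* = t_{0.05, 190} = 1.652913.
Margin = t* × SE = 1.652913 × 0.564384 = 0.93288.
CI: -1.6275 ± 0.93288 → (-2.560, -0.695).
With 90% confidence, each one-unit increase in weekly training distance is associated with a change of between -2.560 and -0.695 minutes in marathon finish time.

(-2.560, -0.695)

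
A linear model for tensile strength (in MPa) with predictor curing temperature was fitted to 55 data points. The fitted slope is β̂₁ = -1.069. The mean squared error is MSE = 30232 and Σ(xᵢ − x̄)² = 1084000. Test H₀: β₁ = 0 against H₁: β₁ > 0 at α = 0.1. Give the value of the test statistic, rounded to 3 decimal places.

t = -6.401

SE(β̂₁) = √(MSE/Sₓₓ) = √(30232/1084000) = 0.167001.
t = -1.069 / 0.167001 = -6.401.
df = n − 2 = 53.
One-sided p ≈ 1.0000, which is ≥ 0.1, so fail to reject H₀.
The data do not give significant evidence that the true slope on curing temperature is positive.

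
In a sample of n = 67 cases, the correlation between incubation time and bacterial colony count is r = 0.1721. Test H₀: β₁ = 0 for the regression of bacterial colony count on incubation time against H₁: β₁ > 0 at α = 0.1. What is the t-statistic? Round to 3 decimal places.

t = r·√(n − 2)/√(1 − r²) = 0.1721·√65/√0.970382 = 1.409.
df = n − 2 = 65.
One-sided p ≈ 0.0819, which is < 0.1, so reject H₀.
There is evidence of a linear association between incubation time and bacterial colony count.

t = 1.409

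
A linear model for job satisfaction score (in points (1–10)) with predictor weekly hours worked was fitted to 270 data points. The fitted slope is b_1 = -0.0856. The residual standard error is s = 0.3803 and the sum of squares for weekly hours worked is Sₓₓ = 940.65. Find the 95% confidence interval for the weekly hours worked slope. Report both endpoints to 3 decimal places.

(-0.110, -0.061)

SE(b_1) = s/√Sₓₓ = 0.3803/√940.65 = 0.0123997.
df = n − 2 = 268.
t* = t_{0.025, 268} = 1.968855.
Margin = t* × SE = 1.968855 × 0.0123997 = 0.02441.
CI: -0.0856 ± 0.02441 → (-0.110, -0.061).
With 95% confidence, each one-unit increase in weekly hours worked is associated with a change of between -0.110 and -0.061 points (1–10) in job satisfaction score.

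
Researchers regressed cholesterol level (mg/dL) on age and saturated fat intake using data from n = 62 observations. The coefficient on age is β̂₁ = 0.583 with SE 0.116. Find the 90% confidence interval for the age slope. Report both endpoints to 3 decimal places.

df = n − k − 1 = 62 − 2 − 1 = 59.
t* = t_{0.05, 59} = 1.671093.
Margin = t* × SE = 1.671093 × 0.116 = 0.19385.
CI: 0.583 ± 0.19385 → (0.389, 0.777).
With 90% confidence, each one-unit increase in age is associated with a change of between 0.389 and 0.777 mg/dL in cholesterol level, holding the other predictors fixed.

(0.389, 0.777)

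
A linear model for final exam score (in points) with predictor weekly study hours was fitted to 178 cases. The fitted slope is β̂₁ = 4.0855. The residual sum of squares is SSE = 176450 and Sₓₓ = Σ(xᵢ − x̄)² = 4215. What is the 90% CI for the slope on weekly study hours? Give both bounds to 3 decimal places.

(3.279, 4.892)

MSE = SSE/(n − 2) = 176450/176 = 1002.56.
SE(β̂₁) = √(MSE/Sₓₓ) = √(1002.56/4215) = 0.487703.
df = n − 2 = 176.
t* = t_{0.05, 176} = 1.653557.
Margin = t* × SE = 1.653557 × 0.487703 = 0.80645.
CI: 4.0855 ± 0.80645 → (3.279, 4.892).
With 90% confidence, each one-unit increase in weekly study hours is associated with a change of between 3.279 and 4.892 points in final exam score.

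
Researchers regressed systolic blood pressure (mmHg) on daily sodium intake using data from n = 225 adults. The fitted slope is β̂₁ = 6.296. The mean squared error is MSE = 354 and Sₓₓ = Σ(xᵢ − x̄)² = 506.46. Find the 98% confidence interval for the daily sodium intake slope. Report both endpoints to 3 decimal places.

(4.337, 8.255)

SE(β̂₁) = √(MSE/Sₓₓ) = √(354/506.46) = 0.836044.
df = n − 2 = 223.
t* = t_{0.01, 223} = 2.343186.
Margin = t* × SE = 2.343186 × 0.836044 = 1.95901.
CI: 6.296 ± 1.95901 → (4.337, 8.255).
With 98% confidence, each one-unit increase in daily sodium intake is associated with a change of between 4.337 and 8.255 mmHg in systolic blood pressure.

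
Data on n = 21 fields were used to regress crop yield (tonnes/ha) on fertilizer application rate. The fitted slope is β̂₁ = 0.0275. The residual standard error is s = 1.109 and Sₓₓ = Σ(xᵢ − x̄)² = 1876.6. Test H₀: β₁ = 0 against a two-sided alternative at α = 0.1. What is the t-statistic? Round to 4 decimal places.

t = 1.0742

SE(β̂₁) = s/√Sₓₓ = 1.109/√1876.6 = 0.0256003.
t = 0.0275 / 0.0256003 = 1.0742.
df = n − 2 = 19.
Two-sided p ≈ 0.2962, which is ≥ 0.1, so fail to reject H₀.
The data do not give significant evidence of an association between fertilizer application rate and crop yield.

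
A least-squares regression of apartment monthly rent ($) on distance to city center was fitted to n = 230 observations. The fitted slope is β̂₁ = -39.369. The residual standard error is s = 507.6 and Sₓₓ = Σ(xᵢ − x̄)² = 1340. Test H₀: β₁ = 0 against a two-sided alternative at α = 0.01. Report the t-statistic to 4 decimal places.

t = -2.8391

SE(β̂₁) = s/√Sₓₓ = 507.6/√1340 = 13.8666.
t = -39.369 / 13.8666 = -2.8391.
df = n − 2 = 228.
Two-sided p ≈ 0.0049, which is < 0.01, so reject H₀.
There is evidence that distance to city center is associated with apartment monthly rent.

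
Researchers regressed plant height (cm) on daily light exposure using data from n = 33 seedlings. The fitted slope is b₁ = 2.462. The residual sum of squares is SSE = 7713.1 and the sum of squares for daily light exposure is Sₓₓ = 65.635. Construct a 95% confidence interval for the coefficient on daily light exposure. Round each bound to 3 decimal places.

MSE = SSE/(n − 2) = 7713.1/31 = 248.81.
SE(b₁) = √(MSE/Sₓₓ) = √(248.81/65.635) = 1.947.
df = n − 2 = 31.
t* = t_{0.025, 31} = 2.039513.
Margin = t* × SE = 2.039513 × 1.947 = 3.97093.
CI: 2.462 ± 3.97093 → (-1.509, 6.433).
With 95% confidence, each one-unit increase in daily light exposure is associated with a change of between -1.509 and 6.433 cm in plant height.

(-1.509, 6.433)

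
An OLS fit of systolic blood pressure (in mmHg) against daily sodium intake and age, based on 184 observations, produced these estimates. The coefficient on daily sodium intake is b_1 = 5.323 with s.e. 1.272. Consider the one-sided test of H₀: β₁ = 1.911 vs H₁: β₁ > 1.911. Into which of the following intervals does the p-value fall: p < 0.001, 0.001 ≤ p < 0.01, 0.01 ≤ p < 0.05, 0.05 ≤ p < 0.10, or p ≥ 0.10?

t = (5.323 − 1.911) / 1.272 = 2.682.
df = n − k − 1 = 184 − 2 − 1 = 181.
One-sided p = P(T_{181} > t) ≈ 0.0040.
So 0.001 ≤ p < 0.01.

0.001 ≤ p < 0.01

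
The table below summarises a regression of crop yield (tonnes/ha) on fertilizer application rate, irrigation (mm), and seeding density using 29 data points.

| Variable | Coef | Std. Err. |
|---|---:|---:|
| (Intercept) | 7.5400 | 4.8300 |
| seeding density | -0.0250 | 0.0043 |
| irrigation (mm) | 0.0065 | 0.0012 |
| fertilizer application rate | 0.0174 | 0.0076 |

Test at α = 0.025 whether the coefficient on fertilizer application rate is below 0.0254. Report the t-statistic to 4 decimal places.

t = -1.0526

Read off: b = 0.0174, SE = 0.0076 for fertilizer application rate.
H₀: β₁ = 0.0254 vs H₁: β₁ < 0.0254.
t = (0.0174 − 0.0254) / 0.0076 = -1.0526.
df = n − k − 1 = 29 − 3 − 1 = 25.
One-sided p ≈ 0.1513, which is ≥ 0.025, so fail to reject H₀.
The data do not give significant evidence that the true slope on fertilizer application rate is below 0.0254 tonnes/ha per unit, holding the other predictors fixed.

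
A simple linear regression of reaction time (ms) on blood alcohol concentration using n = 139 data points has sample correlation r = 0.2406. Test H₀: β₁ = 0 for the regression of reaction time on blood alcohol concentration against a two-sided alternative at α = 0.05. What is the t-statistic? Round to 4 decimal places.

t = r·√(n − 2)/√(1 − r²) = 0.2406·√137/√0.942112 = 2.9014.
df = n − 2 = 137.
Two-sided p ≈ 0.0043, which is < 0.05, so reject H₀.
There is evidence of a linear association between blood alcohol concentration and reaction time.

t = 2.9014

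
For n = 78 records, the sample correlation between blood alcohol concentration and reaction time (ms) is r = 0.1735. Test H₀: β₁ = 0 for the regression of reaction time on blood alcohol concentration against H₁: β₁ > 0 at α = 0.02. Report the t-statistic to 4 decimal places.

t = r·√(n − 2)/√(1 − r²) = 0.1735·√76/√0.969898 = 1.5358.
df = n − 2 = 76.
One-sided p ≈ 0.0644, which is ≥ 0.02, so fail to reject H₀.
The data do not give significant evidence of a linear association between blood alcohol concentration and reaction time.

t = 1.5358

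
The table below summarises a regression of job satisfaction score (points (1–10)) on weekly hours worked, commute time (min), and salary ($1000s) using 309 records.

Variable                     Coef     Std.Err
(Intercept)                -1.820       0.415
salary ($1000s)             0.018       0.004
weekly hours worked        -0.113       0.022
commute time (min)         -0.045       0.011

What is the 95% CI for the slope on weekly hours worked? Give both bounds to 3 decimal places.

Read off: b = -0.113, SE = 0.022 for weekly hours worked.
df = n − k − 1 = 309 − 3 − 1 = 305.
t* = t_{0.025, 305} = 1.967772.
Margin = t* × SE = 1.967772 × 0.022 = 0.04329.
CI: -0.113 ± 0.04329 → (-0.156, -0.070).

(-0.156, -0.070)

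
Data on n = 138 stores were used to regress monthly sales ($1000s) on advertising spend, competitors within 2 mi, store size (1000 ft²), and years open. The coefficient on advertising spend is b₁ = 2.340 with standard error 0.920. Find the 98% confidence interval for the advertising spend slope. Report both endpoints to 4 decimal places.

(0.1737, 4.5063)

df = n − k − 1 = 138 − 4 − 1 = 133.
t* = t_{0.01, 133} = 2.354712.
Margin = t* × SE = 2.354712 × 0.920 = 2.166335.
CI: 2.340 ± 2.166335 → (0.1737, 4.5063).
With 98% confidence, each one-unit increase in advertising spend is associated with a change of between 0.1737 and 4.5063 $1000s in monthly sales, holding the other predictors fixed.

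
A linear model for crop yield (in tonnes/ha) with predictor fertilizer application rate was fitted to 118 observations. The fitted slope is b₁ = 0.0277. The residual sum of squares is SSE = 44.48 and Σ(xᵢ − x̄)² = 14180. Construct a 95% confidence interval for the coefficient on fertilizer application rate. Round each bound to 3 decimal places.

MSE = SSE/(n − 2) = 44.48/116 = 0.383448.
SE(b₁) = √(MSE/Sₓₓ) = √(0.383448/14180) = 0.00520014.
df = n − 2 = 116.
t* = t_{0.025, 116} = 1.980626.
Margin = t* × SE = 1.980626 × 0.00520014 = 0.01030.
CI: 0.0277 ± 0.01030 → (0.017, 0.038).
With 95% confidence, each one-unit increase in fertilizer application rate is associated with a change of between 0.017 and 0.038 tonnes/ha in crop yield.

(0.017, 0.038)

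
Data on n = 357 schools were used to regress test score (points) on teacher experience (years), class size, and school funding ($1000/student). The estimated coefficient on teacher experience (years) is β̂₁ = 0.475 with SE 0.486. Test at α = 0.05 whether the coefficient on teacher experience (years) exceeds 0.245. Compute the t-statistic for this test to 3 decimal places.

t = 0.473

H₀: β₁ = 0.245 vs H₁: β₁ > 0.245.
t = (β̂₁ − β₁⁰)/SE = (0.475 − 0.245) / 0.486 = 0.473.
df = n − k − 1 = 357 − 3 − 1 = 353.
One-sided p ≈ 0.3182, which is ≥ 0.05, so fail to reject H₀.
The data do not give significant evidence that the true slope on teacher experience (years) exceeds 0.245 points per unit, holding the other predictors fixed.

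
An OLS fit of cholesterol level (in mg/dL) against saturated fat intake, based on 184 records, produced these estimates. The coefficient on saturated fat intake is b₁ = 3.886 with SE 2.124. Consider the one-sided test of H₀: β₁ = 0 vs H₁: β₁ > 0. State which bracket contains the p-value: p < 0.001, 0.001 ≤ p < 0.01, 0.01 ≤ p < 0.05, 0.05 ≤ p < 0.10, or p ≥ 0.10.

0.01 ≤ p < 0.05

t = 3.886 / 2.124 = 1.830.
df = n − 2 = 184 − 2 = 182.
One-sided p = P(T_{182} > t) ≈ 0.0345.
So 0.01 ≤ p < 0.05.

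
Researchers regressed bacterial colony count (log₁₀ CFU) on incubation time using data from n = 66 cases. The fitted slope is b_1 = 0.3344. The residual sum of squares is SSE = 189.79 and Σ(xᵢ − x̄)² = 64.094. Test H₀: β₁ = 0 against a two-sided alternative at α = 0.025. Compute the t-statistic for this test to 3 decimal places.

t = 1.555

MSE = SSE/(n − 2) = 189.79/64 = 2.96547.
SE(b_1) = √(MSE/Sₓₓ) = √(2.96547/64.094) = 0.215099.
t = 0.3344 / 0.215099 = 1.555.
df = n − 2 = 64.
Two-sided p ≈ 0.1250, which is ≥ 0.025, so fail to reject H₀.
The data do not give significant evidence of an association between incubation time and bacterial colony count.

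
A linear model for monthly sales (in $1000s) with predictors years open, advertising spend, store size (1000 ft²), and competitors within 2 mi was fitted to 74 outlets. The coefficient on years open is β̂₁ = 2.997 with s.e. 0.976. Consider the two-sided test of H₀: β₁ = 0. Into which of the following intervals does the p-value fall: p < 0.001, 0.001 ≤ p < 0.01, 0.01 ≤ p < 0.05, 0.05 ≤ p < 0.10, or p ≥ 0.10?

t = 2.997 / 0.976 = 3.071.
df = n − k − 1 = 74 − 4 − 1 = 69.
Two-sided p = 2·P(T_{69} > |t|) ≈ 0.0031.
So 0.001 ≤ p < 0.01.

0.001 ≤ p < 0.01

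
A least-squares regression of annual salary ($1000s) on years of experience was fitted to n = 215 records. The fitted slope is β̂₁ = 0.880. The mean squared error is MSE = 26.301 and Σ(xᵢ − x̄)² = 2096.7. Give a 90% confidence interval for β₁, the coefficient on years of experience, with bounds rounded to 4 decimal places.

SE(β̂₁) = √(MSE/Sₓₓ) = √(26.301/2096.7) = 0.112.
df = n − 2 = 213.
t* = t_{0.05, 213} = 1.652039.
Margin = t* × SE = 1.652039 × 0.112 = 0.185028.
CI: 0.880 ± 0.185028 → (0.6950, 1.0650).
With 90% confidence, each one-unit increase in years of experience is associated with a change of between 0.6950 and 1.0650 $1000s in annual salary.

(0.6950, 1.0650)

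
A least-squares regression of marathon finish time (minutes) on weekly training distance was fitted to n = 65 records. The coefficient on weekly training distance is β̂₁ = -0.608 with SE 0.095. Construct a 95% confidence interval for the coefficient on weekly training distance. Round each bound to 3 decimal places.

df = n − 2 = 65 − 2 = 63.
t* = t_{0.025, 63} = 1.998341.
Margin = t* × SE = 1.998341 × 0.095 = 0.18984.
CI: -0.608 ± 0.18984 → (-0.798, -0.418).
With 95% confidence, each one-unit increase in weekly training distance is associated with a change of between -0.798 and -0.418 minutes in marathon finish time.

(-0.798, -0.418)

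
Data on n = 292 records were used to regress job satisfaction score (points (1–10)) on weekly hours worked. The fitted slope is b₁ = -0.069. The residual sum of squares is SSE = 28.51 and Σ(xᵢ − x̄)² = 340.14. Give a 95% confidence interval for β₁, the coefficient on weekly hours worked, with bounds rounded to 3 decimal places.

MSE = SSE/(n − 2) = 28.51/290 = 0.0983103.
SE(b₁) = √(MSE/Sₓₓ) = √(0.0983103/340.14) = 0.0170009.
df = n − 2 = 290.
t* = t_{0.025, 290} = 1.968178.
Margin = t* × SE = 1.968178 × 0.0170009 = 0.03346.
CI: -0.069 ± 0.03346 → (-0.102, -0.036).
With 95% confidence, each one-unit increase in weekly hours worked is associated with a change of between -0.102 and -0.036 points (1–10) in job satisfaction score.

(-0.102, -0.036)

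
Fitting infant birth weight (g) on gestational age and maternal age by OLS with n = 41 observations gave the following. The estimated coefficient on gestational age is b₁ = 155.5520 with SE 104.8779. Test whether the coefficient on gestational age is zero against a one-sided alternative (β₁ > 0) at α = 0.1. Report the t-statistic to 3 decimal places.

t = 1.483

H₀: β₁ = 0 vs H₁: β₁ > 0.
t = (b₁ − β₁⁰)/SE = 155.5520 / 104.8779 = 1.483.
df = n − k − 1 = 41 − 2 − 1 = 38.
One-sided p ≈ 0.0731, which is < 0.1, so reject H₀.
There is evidence that the true slope on gestational age is positive, holding the other predictors fixed.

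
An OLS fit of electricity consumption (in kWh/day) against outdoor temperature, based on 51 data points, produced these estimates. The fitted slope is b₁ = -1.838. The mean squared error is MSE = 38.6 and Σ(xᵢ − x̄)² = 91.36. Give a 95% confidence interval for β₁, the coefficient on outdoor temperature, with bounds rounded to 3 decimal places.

SE(b₁) = √(MSE/Sₓₓ) = √(38.6/91.36) = 0.650003.
df = n − 2 = 49.
t* = t_{0.025, 49} = 2.009575.
Margin = t* × SE = 2.009575 × 0.650003 = 1.30623.
CI: -1.838 ± 1.30623 → (-3.144, -0.532).
With 95% confidence, each one-unit increase in outdoor temperature is associated with a change of between -3.144 and -0.532 kWh/day in electricity consumption.

(-3.144, -0.532)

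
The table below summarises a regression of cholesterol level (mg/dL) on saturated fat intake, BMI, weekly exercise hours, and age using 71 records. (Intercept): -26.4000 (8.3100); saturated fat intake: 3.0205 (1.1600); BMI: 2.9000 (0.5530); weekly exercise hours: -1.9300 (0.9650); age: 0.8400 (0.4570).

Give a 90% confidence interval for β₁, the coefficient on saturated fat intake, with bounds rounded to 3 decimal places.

(1.085, 4.956)

Read off: b = 3.0205, SE = 1.1600 for saturated fat intake.
df = n − k − 1 = 71 − 4 − 1 = 66.
t* = t_{0.05, 66} = 1.668271.
Margin = t* × SE = 1.668271 × 1.1600 = 1.93519.
CI: 3.0205 ± 1.93519 → (1.085, 4.956).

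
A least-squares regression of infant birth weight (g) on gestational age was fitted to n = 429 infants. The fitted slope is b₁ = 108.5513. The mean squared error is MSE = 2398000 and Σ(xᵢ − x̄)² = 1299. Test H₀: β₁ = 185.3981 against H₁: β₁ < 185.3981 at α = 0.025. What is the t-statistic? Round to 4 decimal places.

t = -1.7886

SE(b₁) = √(MSE/Sₓₓ) = √(2.398e+06/1299) = 42.9655.
t = (108.5513 − 185.3981) / 42.9655 = -1.7886.
df = n − 2 = 427.
One-sided p ≈ 0.0372, which is ≥ 0.025, so fail to reject H₀.
The data do not give significant evidence that the true slope on gestational age is below 185.3981 g per unit.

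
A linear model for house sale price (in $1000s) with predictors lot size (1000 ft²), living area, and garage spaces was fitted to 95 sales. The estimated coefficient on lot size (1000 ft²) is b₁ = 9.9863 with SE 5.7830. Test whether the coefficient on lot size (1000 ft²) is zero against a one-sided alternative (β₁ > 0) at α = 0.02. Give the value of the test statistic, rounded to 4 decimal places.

t = 1.7268

H₀: β₁ = 0 vs H₁: β₁ > 0.
t = (b₁ − β₁⁰)/SE = 9.9863 / 5.7830 = 1.7268.
df = n − k − 1 = 95 − 3 − 1 = 91.
One-sided p ≈ 0.0438, which is ≥ 0.02, so fail to reject H₀.
The data do not give significant evidence that the true slope on lot size (1000 ft²) is positive, holding the other predictors fixed.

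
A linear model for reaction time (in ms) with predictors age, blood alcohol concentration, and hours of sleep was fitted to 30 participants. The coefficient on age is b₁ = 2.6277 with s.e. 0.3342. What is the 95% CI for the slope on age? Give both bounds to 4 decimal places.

(1.9407, 3.3147)

df = n − k − 1 = 30 − 3 − 1 = 26.
t* = t_{0.025, 26} = 2.055529.
Margin = t* × SE = 2.055529 × 0.3342 = 0.686958.
CI: 2.6277 ± 0.686958 → (1.9407, 3.3147).
With 95% confidence, each one-unit increase in age is associated with a change of between 1.9407 and 3.3147 ms in reaction time, holding the other predictors fixed.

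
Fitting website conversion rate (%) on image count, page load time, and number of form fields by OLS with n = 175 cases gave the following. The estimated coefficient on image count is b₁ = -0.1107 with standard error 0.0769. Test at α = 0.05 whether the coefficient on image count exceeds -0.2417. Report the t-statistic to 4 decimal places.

t = 1.7035

H₀: β₁ = -0.2417 vs H₁: β₁ > -0.2417.
t = (b₁ − β₁⁰)/SE = (-0.1107 − (-0.2417)) / 0.0769 = 1.7035.
df = n − k − 1 = 175 − 3 − 1 = 171.
One-sided p ≈ 0.0451, which is < 0.05, so reject H₀.
There is evidence that the true slope on image count exceeds -0.2417 % per unit, holding the other predictors fixed.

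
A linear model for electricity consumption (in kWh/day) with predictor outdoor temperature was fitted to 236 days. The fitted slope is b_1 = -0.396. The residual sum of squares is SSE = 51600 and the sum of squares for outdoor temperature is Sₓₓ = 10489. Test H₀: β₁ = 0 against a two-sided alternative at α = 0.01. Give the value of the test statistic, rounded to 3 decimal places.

MSE = SSE/(n − 2) = 51600/234 = 220.513.
SE(b_1) = √(MSE/Sₓₓ) = √(220.513/10489) = 0.144994.
t = -0.396 / 0.144994 = -2.731.
df = n − 2 = 234.
Two-sided p ≈ 0.0068, which is < 0.01, so reject H₀.
There is evidence that outdoor temperature is associated with electricity consumption.

t = -2.731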